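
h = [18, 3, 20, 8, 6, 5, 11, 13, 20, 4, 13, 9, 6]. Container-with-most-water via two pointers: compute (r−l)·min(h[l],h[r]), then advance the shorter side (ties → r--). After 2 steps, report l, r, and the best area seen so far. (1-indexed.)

l=1, r=11, best area=99

[1,13] min(18,6)*12=72 best=72 * → r--
[1,12] min(18,9)*11=99 best=99 * → r--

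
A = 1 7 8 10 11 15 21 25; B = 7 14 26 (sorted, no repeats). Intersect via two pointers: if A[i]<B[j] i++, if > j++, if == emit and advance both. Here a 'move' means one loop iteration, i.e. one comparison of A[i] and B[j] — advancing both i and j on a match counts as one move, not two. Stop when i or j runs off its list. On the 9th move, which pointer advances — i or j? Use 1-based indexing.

i

[i=1,j=1] 1<7 → i++
[i=2,j=1] 7==7 emit → i++,j++
[i=3,j=2] 8<14 → i++
[i=4,j=2] 10<14 → i++
[i=5,j=2] 11<14 → i++
[i=6,j=2] 15>14 → j++
[i=6,j=3] 15<26 → i++
[i=7,j=3] 21<26 → i++
[i=8,j=3] 25<26 → i++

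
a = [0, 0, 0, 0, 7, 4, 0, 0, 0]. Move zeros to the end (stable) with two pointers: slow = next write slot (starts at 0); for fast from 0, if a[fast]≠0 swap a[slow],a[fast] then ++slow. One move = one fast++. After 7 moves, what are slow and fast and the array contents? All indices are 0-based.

slow=2, fast=7, a=[7, 4, 0, 0, 0, 0, 0, 0, 0]

(s=0,f=0) a[fast]=0 → fast++
(s=0,f=1) a[fast]=0 → fast++
(s=0,f=2) a[fast]=0 → fast++
(s=0,f=3) a[fast]=0 → fast++
(s=0,f=4) a[fast]=7≠0 swap→a[0]=7 → slow++,fast++
(s=1,f=5) a[fast]=4≠0 swap→a[1]=4 → slow++,fast++
(s=2,f=6) a[fast]=0 → fast++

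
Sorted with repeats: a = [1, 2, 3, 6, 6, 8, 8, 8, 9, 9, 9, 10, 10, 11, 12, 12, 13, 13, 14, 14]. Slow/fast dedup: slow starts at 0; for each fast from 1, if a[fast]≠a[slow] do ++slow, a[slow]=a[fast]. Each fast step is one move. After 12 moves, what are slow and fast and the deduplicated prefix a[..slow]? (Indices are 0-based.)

slow=6, fast=13, prefix=[1, 2, 3, 6, 8, 9, 10]

slow=0 fast=1: a[fast]=2≠a[slow]=1 write a[1]=2, slow++,fast++
slow=1 fast=2: a[fast]=3≠a[slow]=2 write a[2]=3, slow++,fast++
slow=2 fast=3: a[fast]=6≠a[slow]=3 write a[3]=6, slow++,fast++
slow=3 fast=4: a[fast]=6=a[slow] dup, fast++
slow=3 fast=5: a[fast]=8≠a[slow]=6 write a[4]=8, slow++,fast++
slow=4 fast=6: a[fast]=8=a[slow] dup, fast++
slow=4 fast=7: a[fast]=8=a[slow] dup, fast++
slow=4 fast=8: a[fast]=9≠a[slow]=8 write a[5]=9, slow++,fast++
slow=5 fast=9: a[fast]=9=a[slow] dup, fast++
slow=5 fast=10: a[fast]=9=a[slow] dup, fast++
slow=5 fast=11: a[fast]=10≠a[slow]=9 write a[6]=10, slow++,fast++
slow=6 fast=12: a[fast]=10=a[slow] dup, fast++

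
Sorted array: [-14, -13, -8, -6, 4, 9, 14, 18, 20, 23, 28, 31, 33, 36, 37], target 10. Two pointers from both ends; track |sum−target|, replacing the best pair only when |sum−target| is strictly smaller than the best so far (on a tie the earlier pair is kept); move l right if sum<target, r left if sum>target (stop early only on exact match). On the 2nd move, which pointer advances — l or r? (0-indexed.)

r

l=0 r=14: -14+37=23 d=13 *, r--
l=0 r=13: -14+36=22 d=12 *, r--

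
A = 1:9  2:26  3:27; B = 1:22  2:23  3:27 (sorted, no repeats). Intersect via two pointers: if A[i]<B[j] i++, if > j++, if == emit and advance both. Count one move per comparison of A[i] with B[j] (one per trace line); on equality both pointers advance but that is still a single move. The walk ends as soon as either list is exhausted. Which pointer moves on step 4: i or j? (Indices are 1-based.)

i=1 j=1: 9<22, i++
i=2 j=1: 26>22, j++
i=2 j=2: 26>23, j++
i=2 j=3: 26<27, i++

i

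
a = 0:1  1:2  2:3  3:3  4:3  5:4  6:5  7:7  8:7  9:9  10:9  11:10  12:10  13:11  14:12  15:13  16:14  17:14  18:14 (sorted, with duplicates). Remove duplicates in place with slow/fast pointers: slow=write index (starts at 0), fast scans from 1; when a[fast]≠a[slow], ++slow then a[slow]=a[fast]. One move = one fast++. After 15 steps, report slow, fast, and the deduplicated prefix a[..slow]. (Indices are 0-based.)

slow=0 fast=1: a[fast]=2≠a[slow]=1 write a[1]=2, slow++,fast++
slow=1 fast=2: a[fast]=3≠a[slow]=2 write a[2]=3, slow++,fast++
slow=2 fast=3: a[fast]=3=a[slow] dup, fast++
slow=2 fast=4: a[fast]=3=a[slow] dup, fast++
slow=2 fast=5: a[fast]=4≠a[slow]=3 write a[3]=4, slow++,fast++
slow=3 fast=6: a[fast]=5≠a[slow]=4 write a[4]=5, slow++,fast++
slow=4 fast=7: a[fast]=7≠a[slow]=5 write a[5]=7, slow++,fast++
slow=5 fast=8: a[fast]=7=a[slow] dup, fast++
slow=5 fast=9: a[fast]=9≠a[slow]=7 write a[6]=9, slow++,fast++
slow=6 fast=10: a[fast]=9=a[slow] dup, fast++
slow=6 fast=11: a[fast]=10≠a[slow]=9 write a[7]=10, slow++,fast++
slow=7 fast=12: a[fast]=10=a[slow] dup, fast++
slow=7 fast=13: a[fast]=11≠a[slow]=10 write a[8]=11, slow++,fast++
slow=8 fast=14: a[fast]=12≠a[slow]=11 write a[9]=12, slow++,fast++
slow=9 fast=15: a[fast]=13≠a[slow]=12 write a[10]=13, slow++,fast++

slow=10, fast=16, prefix=[1, 2, 3, 4, 5, 7, 9, 10, 11, 12, 13]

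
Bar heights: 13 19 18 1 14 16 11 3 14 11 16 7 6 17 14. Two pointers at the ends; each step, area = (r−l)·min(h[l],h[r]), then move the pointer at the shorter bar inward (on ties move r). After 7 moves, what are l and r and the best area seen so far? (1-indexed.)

[1,15] min(13,14)*14=182 best=182 * → l++
[2,15] min(19,14)*13=182 best=182 → r--
[2,14] min(19,17)*12=204 best=204 * → r--
[2,13] min(19,6)*11=66 best=204 → r--
[2,12] min(19,7)*10=70 best=204 → r--
[2,11] min(19,16)*9=144 best=204 → r--
[2,10] min(19,11)*8=88 best=204 → r--

l=2, r=9, best area=204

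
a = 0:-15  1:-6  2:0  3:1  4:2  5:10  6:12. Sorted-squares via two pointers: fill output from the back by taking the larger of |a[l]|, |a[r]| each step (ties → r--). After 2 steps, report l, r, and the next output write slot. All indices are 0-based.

l=1, r=5, next write slot=4

l=0 r=6: |-15|>|12| out[6]=225, l++
l=1 r=6: |-6|<=|12| out[5]=144, r--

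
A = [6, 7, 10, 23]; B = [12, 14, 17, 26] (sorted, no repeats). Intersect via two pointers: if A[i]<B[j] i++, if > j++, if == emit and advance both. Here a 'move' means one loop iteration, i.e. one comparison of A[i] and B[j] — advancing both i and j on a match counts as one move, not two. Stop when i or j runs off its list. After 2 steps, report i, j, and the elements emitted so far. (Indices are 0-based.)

i=0 j=0: 6<12, i++
i=1 j=0: 7<12, i++

i=2, j=0, emitted=[]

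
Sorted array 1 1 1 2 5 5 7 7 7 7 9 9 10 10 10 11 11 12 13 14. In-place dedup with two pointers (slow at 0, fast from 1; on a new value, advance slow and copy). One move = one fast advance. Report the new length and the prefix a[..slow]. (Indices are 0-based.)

(s=0,f=1) a[fast]=1=a[slow] dup → fast++
(s=0,f=2) a[fast]=1=a[slow] dup → fast++
(s=0,f=3) a[fast]=2≠a[slow]=1 write a[1]=2 → slow++,fast++
(s=1,f=4) a[fast]=5≠a[slow]=2 write a[2]=5 → slow++,fast++
(s=2,f=5) a[fast]=5=a[slow] dup → fast++
(s=2,f=6) a[fast]=7≠a[slow]=5 write a[3]=7 → slow++,fast++
(s=3,f=7) a[fast]=7=a[slow] dup → fast++
(s=3,f=8) a[fast]=7=a[slow] dup → fast++
(s=3,f=9) a[fast]=7=a[slow] dup → fast++
(s=3,f=10) a[fast]=9≠a[slow]=7 write a[4]=9 → slow++,fast++
(s=4,f=11) a[fast]=9=a[slow] dup → fast++
(s=4,f=12) a[fast]=10≠a[slow]=9 write a[5]=10 → slow++,fast++
(s=5,f=13) a[fast]=10=a[slow] dup → fast++
(s=5,f=14) a[fast]=10=a[slow] dup → fast++
(s=5,f=15) a[fast]=11≠a[slow]=10 write a[6]=11 → slow++,fast++
(s=6,f=16) a[fast]=11=a[slow] dup → fast++
(s=6,f=17) a[fast]=12≠a[slow]=11 write a[7]=12 → slow++,fast++
(s=7,f=18) a[fast]=13≠a[slow]=12 write a[8]=13 → slow++,fast++
(s=8,f=19) a[fast]=14≠a[slow]=13 write a[9]=14 → slow++,fast++

length 10; prefix = [1, 2, 5, 7, 9, 10, 11, 12, 13, 14]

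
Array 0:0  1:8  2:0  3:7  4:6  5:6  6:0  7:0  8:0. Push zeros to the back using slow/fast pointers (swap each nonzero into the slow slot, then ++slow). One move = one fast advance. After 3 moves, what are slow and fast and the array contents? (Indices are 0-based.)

slow=1, fast=3, a=[8, 0, 0, 7, 6, 6, 0, 0, 0]

(s=0,f=0) a[fast]=0 → fast++
(s=0,f=1) a[fast]=8≠0 swap→a[0]=8 → slow++,fast++
(s=1,f=2) a[fast]=0 → fast++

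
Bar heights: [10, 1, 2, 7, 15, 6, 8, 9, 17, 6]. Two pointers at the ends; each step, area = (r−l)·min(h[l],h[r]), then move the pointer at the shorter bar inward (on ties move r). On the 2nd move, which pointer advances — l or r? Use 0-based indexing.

l

l=0 r=9: min(10,6)*9=54 best=54 *, r--
l=0 r=8: min(10,17)*8=80 best=80 *, l++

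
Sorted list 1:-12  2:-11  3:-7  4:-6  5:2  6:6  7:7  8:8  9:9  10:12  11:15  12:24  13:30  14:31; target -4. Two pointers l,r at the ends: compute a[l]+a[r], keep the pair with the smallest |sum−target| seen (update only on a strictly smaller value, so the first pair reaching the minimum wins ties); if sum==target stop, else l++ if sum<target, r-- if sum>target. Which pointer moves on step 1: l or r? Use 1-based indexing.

[1,14] -12+31=19 d=23 * → r--

r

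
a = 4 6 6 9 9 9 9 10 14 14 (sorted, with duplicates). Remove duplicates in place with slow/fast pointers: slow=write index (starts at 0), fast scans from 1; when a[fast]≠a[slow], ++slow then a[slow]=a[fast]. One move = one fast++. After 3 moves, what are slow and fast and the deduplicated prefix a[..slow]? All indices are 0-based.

(s=0,f=1) a[fast]=6≠a[slow]=4 write a[1]=6 → slow++,fast++
(s=1,f=2) a[fast]=6=a[slow] dup → fast++
(s=1,f=3) a[fast]=9≠a[slow]=6 write a[2]=9 → slow++,fast++

slow=2, fast=4, prefix=[4, 6, 9]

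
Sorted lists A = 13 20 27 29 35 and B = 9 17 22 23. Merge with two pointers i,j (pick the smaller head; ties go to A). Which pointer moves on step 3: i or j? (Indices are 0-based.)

j

i=0 j=0: A[i]=13>B[j]=9 take 9, j++
i=0 j=1: A[i]=13<=B[j]=17 take 13, i++
i=1 j=1: A[i]=20>B[j]=17 take 17, j++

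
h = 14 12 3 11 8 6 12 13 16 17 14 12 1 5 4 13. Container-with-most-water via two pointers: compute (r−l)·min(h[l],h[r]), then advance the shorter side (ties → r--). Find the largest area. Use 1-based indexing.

l=1 r=16: min(14,13)*15=195 best=195 *, r--
l=1 r=15: min(14,4)*14=56 best=195, r--
l=1 r=14: min(14,5)*13=65 best=195, r--
l=1 r=13: min(14,1)*12=12 best=195, r--
l=1 r=12: min(14,12)*11=132 best=195, r--
l=1 r=11: min(14,14)*10=140 best=195, r--
l=1 r=10: min(14,17)*9=126 best=195, l++
l=2 r=10: min(12,17)*8=96 best=195, l++
l=3 r=10: min(3,17)*7=21 best=195, l++
l=4 r=10: min(11,17)*6=66 best=195, l++
l=5 r=10: min(8,17)*5=40 best=195, l++
l=6 r=10: min(6,17)*4=24 best=195, l++
l=7 r=10: min(12,17)*3=36 best=195, l++
l=8 r=10: min(13,17)*2=26 best=195, l++
l=9 r=10: min(16,17)*1=16 best=195, l++

max area = 195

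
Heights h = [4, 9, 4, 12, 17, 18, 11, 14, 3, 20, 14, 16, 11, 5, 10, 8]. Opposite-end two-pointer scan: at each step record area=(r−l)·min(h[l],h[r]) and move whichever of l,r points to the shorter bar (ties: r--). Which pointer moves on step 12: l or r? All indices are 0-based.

l

[0,15] min(4,8)*15=60 best=60 * → l++
[1,15] min(9,8)*14=112 best=112 * → r--
[1,14] min(9,10)*13=117 best=117 * → l++
[2,14] min(4,10)*12=48 best=117 → l++
[3,14] min(12,10)*11=110 best=117 → r--
[3,13] min(12,5)*10=50 best=117 → r--
[3,12] min(12,11)*9=99 best=117 → r--
[3,11] min(12,16)*8=96 best=117 → l++
[4,11] min(17,16)*7=112 best=117 → r--
[4,10] min(17,14)*6=84 best=117 → r--
[4,9] min(17,20)*5=85 best=117 → l++
[5,9] min(18,20)*4=72 best=117 → l++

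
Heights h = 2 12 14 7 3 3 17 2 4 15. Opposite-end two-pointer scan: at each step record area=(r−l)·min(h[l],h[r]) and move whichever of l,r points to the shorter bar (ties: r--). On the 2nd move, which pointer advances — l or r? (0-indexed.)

[0,9] min(2,15)*9=18 best=18 * → l++
[1,9] min(12,15)*8=96 best=96 * → l++

l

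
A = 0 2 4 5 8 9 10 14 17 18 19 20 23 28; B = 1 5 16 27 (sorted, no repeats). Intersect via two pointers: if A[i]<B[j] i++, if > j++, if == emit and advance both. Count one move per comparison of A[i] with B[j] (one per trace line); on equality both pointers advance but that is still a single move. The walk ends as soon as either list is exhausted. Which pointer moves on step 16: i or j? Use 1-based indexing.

i=1 j=1: 0<1, i++
i=2 j=1: 2>1, j++
i=2 j=2: 2<5, i++
i=3 j=2: 4<5, i++
i=4 j=2: 5==5 emit, i++,j++
i=5 j=3: 8<16, i++
i=6 j=3: 9<16, i++
i=7 j=3: 10<16, i++
i=8 j=3: 14<16, i++
i=9 j=3: 17>16, j++
i=9 j=4: 17<27, i++
i=10 j=4: 18<27, i++
i=11 j=4: 19<27, i++
i=12 j=4: 20<27, i++
i=13 j=4: 23<27, i++
i=14 j=4: 28>27, j++

j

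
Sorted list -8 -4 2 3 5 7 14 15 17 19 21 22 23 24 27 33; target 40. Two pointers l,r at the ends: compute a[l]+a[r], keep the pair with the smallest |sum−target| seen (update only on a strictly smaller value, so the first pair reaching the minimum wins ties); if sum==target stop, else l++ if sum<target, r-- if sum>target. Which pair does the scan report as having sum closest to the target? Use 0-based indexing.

pair (7, 33) with sum 40 (|Δ|=0)

[0,15] -8+33=25 d=15 * → l++
[1,15] -4+33=29 d=11 * → l++
[2,15] 2+33=35 d=5 * → l++
[3,15] 3+33=36 d=4 * → l++
[4,15] 5+33=38 d=2 * → l++
[5,15] 7+33=40 d=0 * → stop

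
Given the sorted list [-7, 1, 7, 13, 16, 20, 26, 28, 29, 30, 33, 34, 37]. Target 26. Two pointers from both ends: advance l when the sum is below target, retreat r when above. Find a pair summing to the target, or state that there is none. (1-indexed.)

(-7, 33)

[1,13] -7+37=30 >26 → r--
[1,12] -7+34=27 >26 → r--
[1,11] -7+33=26 → found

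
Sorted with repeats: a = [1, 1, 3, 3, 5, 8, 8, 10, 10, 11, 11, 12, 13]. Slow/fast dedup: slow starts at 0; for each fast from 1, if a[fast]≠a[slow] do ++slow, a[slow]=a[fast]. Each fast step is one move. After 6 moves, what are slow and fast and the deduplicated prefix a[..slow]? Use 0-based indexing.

slow=0 fast=1: a[fast]=1=a[slow] dup, fast++
slow=0 fast=2: a[fast]=3≠a[slow]=1 write a[1]=3, slow++,fast++
slow=1 fast=3: a[fast]=3=a[slow] dup, fast++
slow=1 fast=4: a[fast]=5≠a[slow]=3 write a[2]=5, slow++,fast++
slow=2 fast=5: a[fast]=8≠a[slow]=5 write a[3]=8, slow++,fast++
slow=3 fast=6: a[fast]=8=a[slow] dup, fast++

slow=3, fast=7, prefix=[1, 3, 5, 8]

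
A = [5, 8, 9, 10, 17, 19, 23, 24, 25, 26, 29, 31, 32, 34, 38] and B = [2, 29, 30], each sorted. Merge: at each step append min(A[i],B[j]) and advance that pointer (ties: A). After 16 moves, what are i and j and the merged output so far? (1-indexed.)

[i=1,j=1] A[i]=5>B[j]=2 take 2 → j++
[i=1,j=2] A[i]=5<=B[j]=29 take 5 → i++
[i=2,j=2] A[i]=8<=B[j]=29 take 8 → i++
[i=3,j=2] A[i]=9<=B[j]=29 take 9 → i++
[i=4,j=2] A[i]=10<=B[j]=29 take 10 → i++
[i=5,j=2] A[i]=17<=B[j]=29 take 17 → i++
[i=6,j=2] A[i]=19<=B[j]=29 take 19 → i++
[i=7,j=2] A[i]=23<=B[j]=29 take 23 → i++
[i=8,j=2] A[i]=24<=B[j]=29 take 24 → i++
[i=9,j=2] A[i]=25<=B[j]=29 take 25 → i++
[i=10,j=2] A[i]=26<=B[j]=29 take 26 → i++
[i=11,j=2] A[i]=29<=B[j]=29 take 29 → i++
[i=12,j=2] A[i]=31>B[j]=29 take 29 → j++
[i=12,j=3] A[i]=31>B[j]=30 take 30 → j++
[i=12,j=4] B done, take A[i]=31 → i++
[i=13,j=4] B done, take A[i]=32 → i++

i=14, j=4, merged so far=[2, 5, 8, 9, 10, 17, 19, 23, 24, 25, 26, 29, 29, 30, 31, 32]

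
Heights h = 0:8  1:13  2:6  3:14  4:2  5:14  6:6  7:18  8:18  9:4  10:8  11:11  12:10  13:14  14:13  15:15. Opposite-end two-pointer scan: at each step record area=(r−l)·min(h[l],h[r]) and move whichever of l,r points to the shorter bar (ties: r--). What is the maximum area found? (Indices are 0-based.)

max area = 182

[0,15] min(8,15)*15=120 best=120 * → l++
[1,15] min(13,15)*14=182 best=182 * → l++
[2,15] min(6,15)*13=78 best=182 → l++
[3,15] min(14,15)*12=168 best=182 → l++
[4,15] min(2,15)*11=22 best=182 → l++
[5,15] min(14,15)*10=140 best=182 → l++
[6,15] min(6,15)*9=54 best=182 → l++
[7,15] min(18,15)*8=120 best=182 → r--
[7,14] min(18,13)*7=91 best=182 → r--
[7,13] min(18,14)*6=84 best=182 → r--
[7,12] min(18,10)*5=50 best=182 → r--
[7,11] min(18,11)*4=44 best=182 → r--
[7,10] min(18,8)*3=24 best=182 → r--
[7,9] min(18,4)*2=8 best=182 → r--
[7,8] min(18,18)*1=18 best=182 → r--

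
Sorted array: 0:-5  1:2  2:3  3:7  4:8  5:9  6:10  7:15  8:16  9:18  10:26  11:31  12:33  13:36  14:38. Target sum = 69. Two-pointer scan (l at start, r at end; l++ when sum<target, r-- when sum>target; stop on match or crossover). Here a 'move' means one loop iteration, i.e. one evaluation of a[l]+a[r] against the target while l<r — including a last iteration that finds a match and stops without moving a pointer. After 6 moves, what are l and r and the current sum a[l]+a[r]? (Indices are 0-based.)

l=6, r=14, sum=48

l=0 r=14: -5+38=33 <69, l++
l=1 r=14: 2+38=40 <69, l++
l=2 r=14: 3+38=41 <69, l++
l=3 r=14: 7+38=45 <69, l++
l=4 r=14: 8+38=46 <69, l++
l=5 r=14: 9+38=47 <69, l++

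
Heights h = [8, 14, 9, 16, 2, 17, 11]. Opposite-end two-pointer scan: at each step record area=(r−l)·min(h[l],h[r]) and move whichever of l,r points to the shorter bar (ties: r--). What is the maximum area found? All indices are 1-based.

max area = 56

l=1 r=7: min(8,11)*6=48 best=48 *, l++
l=2 r=7: min(14,11)*5=55 best=55 *, r--
l=2 r=6: min(14,17)*4=56 best=56 *, l++
l=3 r=6: min(9,17)*3=27 best=56, l++
l=4 r=6: min(16,17)*2=32 best=56, l++
l=5 r=6: min(2,17)*1=2 best=56, l++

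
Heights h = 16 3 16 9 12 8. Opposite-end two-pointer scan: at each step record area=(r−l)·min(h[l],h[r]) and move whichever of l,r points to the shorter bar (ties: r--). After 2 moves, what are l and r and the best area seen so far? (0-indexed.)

l=0 r=5: min(16,8)*5=40 best=40 *, r--
l=0 r=4: min(16,12)*4=48 best=48 *, r--

l=0, r=3, best area=48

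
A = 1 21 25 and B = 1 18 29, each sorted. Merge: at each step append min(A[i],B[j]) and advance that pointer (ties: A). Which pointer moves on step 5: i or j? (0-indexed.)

[i=0,j=0] A[i]=1<=B[j]=1 take 1 → i++
[i=1,j=0] A[i]=21>B[j]=1 take 1 → j++
[i=1,j=1] A[i]=21>B[j]=18 take 18 → j++
[i=1,j=2] A[i]=21<=B[j]=29 take 21 → i++
[i=2,j=2] A[i]=25<=B[j]=29 take 25 → i++

i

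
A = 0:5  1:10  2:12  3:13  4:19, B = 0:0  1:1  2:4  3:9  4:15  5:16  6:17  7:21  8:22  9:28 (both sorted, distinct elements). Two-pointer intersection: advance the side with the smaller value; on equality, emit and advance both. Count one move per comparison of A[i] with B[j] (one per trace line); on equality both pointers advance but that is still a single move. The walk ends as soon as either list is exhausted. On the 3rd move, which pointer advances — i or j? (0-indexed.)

j

[i=0,j=0] 5>0 → j++
[i=0,j=1] 5>1 → j++
[i=0,j=2] 5>4 → j++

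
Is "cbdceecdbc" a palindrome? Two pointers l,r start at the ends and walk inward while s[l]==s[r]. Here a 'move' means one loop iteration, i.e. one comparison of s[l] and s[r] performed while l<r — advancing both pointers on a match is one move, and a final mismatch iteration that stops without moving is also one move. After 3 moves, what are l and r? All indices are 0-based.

l=0 r=9: 'c'=='c', l++,r--
l=1 r=8: 'b'=='b', l++,r--
l=2 r=7: 'd'=='d', l++,r--

l=3, r=6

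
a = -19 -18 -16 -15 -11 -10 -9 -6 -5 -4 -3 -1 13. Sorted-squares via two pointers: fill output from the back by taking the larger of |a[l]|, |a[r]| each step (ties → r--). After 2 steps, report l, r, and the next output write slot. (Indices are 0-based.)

[0,12] |-19|>|13| out[12]=361 → l++
[1,12] |-18|>|13| out[11]=324 → l++

l=2, r=12, next write slot=10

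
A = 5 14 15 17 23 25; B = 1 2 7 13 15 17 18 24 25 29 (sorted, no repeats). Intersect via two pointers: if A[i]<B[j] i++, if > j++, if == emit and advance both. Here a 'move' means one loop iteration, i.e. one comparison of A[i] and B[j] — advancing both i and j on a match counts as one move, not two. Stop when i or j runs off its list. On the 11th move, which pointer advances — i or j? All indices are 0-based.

[i=0,j=0] 5>1 → j++
[i=0,j=1] 5>2 → j++
[i=0,j=2] 5<7 → i++
[i=1,j=2] 14>7 → j++
[i=1,j=3] 14>13 → j++
[i=1,j=4] 14<15 → i++
[i=2,j=4] 15==15 emit → i++,j++
[i=3,j=5] 17==17 emit → i++,j++
[i=4,j=6] 23>18 → j++
[i=4,j=7] 23<24 → i++
[i=5,j=7] 25>24 → j++

j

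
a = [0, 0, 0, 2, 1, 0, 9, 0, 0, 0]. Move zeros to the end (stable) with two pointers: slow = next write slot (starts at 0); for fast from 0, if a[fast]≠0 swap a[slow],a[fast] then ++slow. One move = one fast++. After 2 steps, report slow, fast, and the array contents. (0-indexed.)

slow=0 fast=0: a[fast]=0, fast++
slow=0 fast=1: a[fast]=0, fast++

slow=0, fast=2, a=[0, 0, 0, 2, 1, 0, 9, 0, 0, 0]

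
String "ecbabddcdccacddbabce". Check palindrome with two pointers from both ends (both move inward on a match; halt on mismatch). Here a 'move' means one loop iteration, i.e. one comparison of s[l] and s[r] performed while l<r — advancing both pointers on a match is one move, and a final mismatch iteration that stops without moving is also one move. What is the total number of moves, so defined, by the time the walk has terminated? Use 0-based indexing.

9 moves

l=0 r=19: 'e'=='e', l++,r--
l=1 r=18: 'c'=='c', l++,r--
l=2 r=17: 'b'=='b', l++,r--
l=3 r=16: 'a'=='a', l++,r--
l=4 r=15: 'b'=='b', l++,r--
l=5 r=14: 'd'=='d', l++,r--
l=6 r=13: 'd'=='d', l++,r--
l=7 r=12: 'c'=='c', l++,r--
l=8 r=11: 'd'!='a', stop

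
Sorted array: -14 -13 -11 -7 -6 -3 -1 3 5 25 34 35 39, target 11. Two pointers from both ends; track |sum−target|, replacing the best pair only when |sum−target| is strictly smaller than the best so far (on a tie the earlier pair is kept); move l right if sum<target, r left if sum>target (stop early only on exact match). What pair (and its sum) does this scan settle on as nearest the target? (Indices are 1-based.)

pair (-14, 25) with sum 11 (|Δ|=0)

l=1 r=13: -14+39=25 d=14 *, r--
l=1 r=12: -14+35=21 d=10 *, r--
l=1 r=11: -14+34=20 d=9 *, r--
l=1 r=10: -14+25=11 d=0 *, stop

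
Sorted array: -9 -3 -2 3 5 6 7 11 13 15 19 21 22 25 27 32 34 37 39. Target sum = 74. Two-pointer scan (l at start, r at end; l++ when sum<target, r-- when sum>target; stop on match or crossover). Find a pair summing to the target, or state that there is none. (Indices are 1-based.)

no pair

l=1 r=19: -9+39=30 <74, l++
l=2 r=19: -3+39=36 <74, l++
l=3 r=19: -2+39=37 <74, l++
l=4 r=19: 3+39=42 <74, l++
l=5 r=19: 5+39=44 <74, l++
l=6 r=19: 6+39=45 <74, l++
l=7 r=19: 7+39=46 <74, l++
l=8 r=19: 11+39=50 <74, l++
l=9 r=19: 13+39=52 <74, l++
l=10 r=19: 15+39=54 <74, l++
l=11 r=19: 19+39=58 <74, l++
l=12 r=19: 21+39=60 <74, l++
l=13 r=19: 22+39=61 <74, l++
l=14 r=19: 25+39=64 <74, l++
l=15 r=19: 27+39=66 <74, l++
l=16 r=19: 32+39=71 <74, l++
l=17 r=19: 34+39=73 <74, l++
l=18 r=19: 37+39=76 >74, r--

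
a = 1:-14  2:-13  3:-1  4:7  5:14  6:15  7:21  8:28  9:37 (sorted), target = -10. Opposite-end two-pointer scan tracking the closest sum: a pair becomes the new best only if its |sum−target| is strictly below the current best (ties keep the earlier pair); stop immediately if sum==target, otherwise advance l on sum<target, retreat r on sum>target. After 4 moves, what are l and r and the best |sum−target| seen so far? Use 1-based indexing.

l=1, r=5, best |Δ|=11

[1,9] -14+37=23 d=33 * → r--
[1,8] -14+28=14 d=24 * → r--
[1,7] -14+21=7 d=17 * → r--
[1,6] -14+15=1 d=11 * → r--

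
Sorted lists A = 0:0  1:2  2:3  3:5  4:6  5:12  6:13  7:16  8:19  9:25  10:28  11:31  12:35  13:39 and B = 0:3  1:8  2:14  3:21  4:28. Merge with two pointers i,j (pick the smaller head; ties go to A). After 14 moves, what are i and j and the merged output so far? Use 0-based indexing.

i=10, j=4, merged so far=[0, 2, 3, 3, 5, 6, 8, 12, 13, 14, 16, 19, 21, 25]

[i=0,j=0] A[i]=0<=B[j]=3 take 0 → i++
[i=1,j=0] A[i]=2<=B[j]=3 take 2 → i++
[i=2,j=0] A[i]=3<=B[j]=3 take 3 → i++
[i=3,j=0] A[i]=5>B[j]=3 take 3 → j++
[i=3,j=1] A[i]=5<=B[j]=8 take 5 → i++
[i=4,j=1] A[i]=6<=B[j]=8 take 6 → i++
[i=5,j=1] A[i]=12>B[j]=8 take 8 → j++
[i=5,j=2] A[i]=12<=B[j]=14 take 12 → i++
[i=6,j=2] A[i]=13<=B[j]=14 take 13 → i++
[i=7,j=2] A[i]=16>B[j]=14 take 14 → j++
[i=7,j=3] A[i]=16<=B[j]=21 take 16 → i++
[i=8,j=3] A[i]=19<=B[j]=21 take 19 → i++
[i=9,j=3] A[i]=25>B[j]=21 take 21 → j++
[i=9,j=4] A[i]=25<=B[j]=28 take 25 → i++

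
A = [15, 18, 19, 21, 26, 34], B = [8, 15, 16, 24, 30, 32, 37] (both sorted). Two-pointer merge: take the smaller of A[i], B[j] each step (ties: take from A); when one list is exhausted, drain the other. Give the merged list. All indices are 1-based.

[8, 15, 15, 16, 18, 19, 21, 24, 26, 30, 32, 34, 37]

[i=1,j=1] A[i]=15>B[j]=8 take 8 → j++
[i=1,j=2] A[i]=15<=B[j]=15 take 15 → i++
[i=2,j=2] A[i]=18>B[j]=15 take 15 → j++
[i=2,j=3] A[i]=18>B[j]=16 take 16 → j++
[i=2,j=4] A[i]=18<=B[j]=24 take 18 → i++
[i=3,j=4] A[i]=19<=B[j]=24 take 19 → i++
[i=4,j=4] A[i]=21<=B[j]=24 take 21 → i++
[i=5,j=4] A[i]=26>B[j]=24 take 24 → j++
[i=5,j=5] A[i]=26<=B[j]=30 take 26 → i++
[i=6,j=5] A[i]=34>B[j]=30 take 30 → j++
[i=6,j=6] A[i]=34>B[j]=32 take 32 → j++
[i=6,j=7] A[i]=34<=B[j]=37 take 34 → i++
[i=7,j=7] A done, take B[j]=37 → j++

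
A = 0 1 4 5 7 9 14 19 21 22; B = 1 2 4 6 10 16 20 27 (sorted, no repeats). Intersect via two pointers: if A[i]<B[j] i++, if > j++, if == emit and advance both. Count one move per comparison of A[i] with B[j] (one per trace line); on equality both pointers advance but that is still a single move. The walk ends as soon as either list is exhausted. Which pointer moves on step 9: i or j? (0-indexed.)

j

[i=0,j=0] 0<1 → i++
[i=1,j=0] 1==1 emit → i++,j++
[i=2,j=1] 4>2 → j++
[i=2,j=2] 4==4 emit → i++,j++
[i=3,j=3] 5<6 → i++
[i=4,j=3] 7>6 → j++
[i=4,j=4] 7<10 → i++
[i=5,j=4] 9<10 → i++
[i=6,j=4] 14>10 → j++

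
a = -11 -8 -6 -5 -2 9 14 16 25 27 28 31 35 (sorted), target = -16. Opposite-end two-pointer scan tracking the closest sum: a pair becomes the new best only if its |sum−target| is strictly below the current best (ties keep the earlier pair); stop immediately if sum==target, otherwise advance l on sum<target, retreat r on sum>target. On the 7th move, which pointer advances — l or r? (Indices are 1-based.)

r

l=1 r=13: -11+35=24 d=40 *, r--
l=1 r=12: -11+31=20 d=36 *, r--
l=1 r=11: -11+28=17 d=33 *, r--
l=1 r=10: -11+27=16 d=32 *, r--
l=1 r=9: -11+25=14 d=30 *, r--
l=1 r=8: -11+16=5 d=21 *, r--
l=1 r=7: -11+14=3 d=19 *, r--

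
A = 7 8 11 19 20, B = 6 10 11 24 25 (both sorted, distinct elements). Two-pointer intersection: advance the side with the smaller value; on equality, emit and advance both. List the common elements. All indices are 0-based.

intersection = [11]

i=0 j=0: 7>6, j++
i=0 j=1: 7<10, i++
i=1 j=1: 8<10, i++
i=2 j=1: 11>10, j++
i=2 j=2: 11==11 emit, i++,j++
i=3 j=3: 19<24, i++
i=4 j=3: 20<24, i++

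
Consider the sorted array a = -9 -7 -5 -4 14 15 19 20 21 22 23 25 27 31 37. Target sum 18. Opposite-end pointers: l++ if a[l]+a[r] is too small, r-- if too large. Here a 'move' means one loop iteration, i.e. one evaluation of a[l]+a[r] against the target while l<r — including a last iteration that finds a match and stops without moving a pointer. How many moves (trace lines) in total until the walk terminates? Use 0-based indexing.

3 moves

l=0 r=14: -9+37=28 >18, r--
l=0 r=13: -9+31=22 >18, r--
l=0 r=12: -9+27=18, found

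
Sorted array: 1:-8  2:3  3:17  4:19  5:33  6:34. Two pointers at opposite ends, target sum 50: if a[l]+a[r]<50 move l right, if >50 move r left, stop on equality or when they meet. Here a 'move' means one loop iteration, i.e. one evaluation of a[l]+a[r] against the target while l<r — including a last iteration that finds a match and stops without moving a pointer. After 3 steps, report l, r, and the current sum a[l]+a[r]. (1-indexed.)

l=1 r=6: -8+34=26 <50, l++
l=2 r=6: 3+34=37 <50, l++
l=3 r=6: 17+34=51 >50, r--

l=3, r=5, sum=50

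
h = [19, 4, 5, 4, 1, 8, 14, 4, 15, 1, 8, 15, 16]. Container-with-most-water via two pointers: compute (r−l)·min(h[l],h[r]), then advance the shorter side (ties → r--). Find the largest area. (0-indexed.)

[0,12] min(19,16)*12=192 best=192 * → r--
[0,11] min(19,15)*11=165 best=192 → r--
[0,10] min(19,8)*10=80 best=192 → r--
[0,9] min(19,1)*9=9 best=192 → r--
[0,8] min(19,15)*8=120 best=192 → r--
[0,7] min(19,4)*7=28 best=192 → r--
[0,6] min(19,14)*6=84 best=192 → r--
[0,5] min(19,8)*5=40 best=192 → r--
[0,4] min(19,1)*4=4 best=192 → r--
[0,3] min(19,4)*3=12 best=192 → r--
[0,2] min(19,5)*2=10 best=192 → r--
[0,1] min(19,4)*1=4 best=192 → r--

max area = 192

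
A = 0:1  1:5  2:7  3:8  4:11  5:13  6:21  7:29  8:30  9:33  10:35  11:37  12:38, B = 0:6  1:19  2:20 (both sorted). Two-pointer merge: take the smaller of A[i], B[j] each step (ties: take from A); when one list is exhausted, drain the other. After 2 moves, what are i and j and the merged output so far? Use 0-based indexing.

i=2, j=0, merged so far=[1, 5]

[i=0,j=0] A[i]=1<=B[j]=6 take 1 → i++
[i=1,j=0] A[i]=5<=B[j]=6 take 5 → i++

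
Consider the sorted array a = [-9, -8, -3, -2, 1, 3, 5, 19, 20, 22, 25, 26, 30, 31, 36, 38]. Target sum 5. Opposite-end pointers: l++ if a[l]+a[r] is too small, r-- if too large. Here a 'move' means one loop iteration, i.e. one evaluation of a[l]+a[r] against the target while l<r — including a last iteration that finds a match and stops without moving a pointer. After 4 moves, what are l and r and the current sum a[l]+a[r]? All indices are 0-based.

l=0, r=11, sum=17

l=0 r=15: -9+38=29 >5, r--
l=0 r=14: -9+36=27 >5, r--
l=0 r=13: -9+31=22 >5, r--
l=0 r=12: -9+30=21 >5, r--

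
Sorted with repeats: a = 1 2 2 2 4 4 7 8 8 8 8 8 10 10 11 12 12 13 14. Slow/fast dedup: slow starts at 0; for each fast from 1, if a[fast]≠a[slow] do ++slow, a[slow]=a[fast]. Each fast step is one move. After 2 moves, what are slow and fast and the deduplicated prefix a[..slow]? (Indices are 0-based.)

slow=1, fast=3, prefix=[1, 2]

(s=0,f=1) a[fast]=2≠a[slow]=1 write a[1]=2 → slow++,fast++
(s=1,f=2) a[fast]=2=a[slow] dup → fast++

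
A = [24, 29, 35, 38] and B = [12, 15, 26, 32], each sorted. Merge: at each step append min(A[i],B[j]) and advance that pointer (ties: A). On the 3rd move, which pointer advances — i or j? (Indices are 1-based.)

i=1 j=1: A[i]=24>B[j]=12 take 12, j++
i=1 j=2: A[i]=24>B[j]=15 take 15, j++
i=1 j=3: A[i]=24<=B[j]=26 take 24, i++

i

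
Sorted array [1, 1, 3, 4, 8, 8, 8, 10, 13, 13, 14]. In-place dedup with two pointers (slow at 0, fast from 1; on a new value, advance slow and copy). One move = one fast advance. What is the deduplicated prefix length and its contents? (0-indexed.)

slow=0 fast=1: a[fast]=1=a[slow] dup, fast++
slow=0 fast=2: a[fast]=3≠a[slow]=1 write a[1]=3, slow++,fast++
slow=1 fast=3: a[fast]=4≠a[slow]=3 write a[2]=4, slow++,fast++
slow=2 fast=4: a[fast]=8≠a[slow]=4 write a[3]=8, slow++,fast++
slow=3 fast=5: a[fast]=8=a[slow] dup, fast++
slow=3 fast=6: a[fast]=8=a[slow] dup, fast++
slow=3 fast=7: a[fast]=10≠a[slow]=8 write a[4]=10, slow++,fast++
slow=4 fast=8: a[fast]=13≠a[slow]=10 write a[5]=13, slow++,fast++
slow=5 fast=9: a[fast]=13=a[slow] dup, fast++
slow=5 fast=10: a[fast]=14≠a[slow]=13 write a[6]=14, slow++,fast++

length 7; prefix = [1, 3, 4, 8, 10, 13, 14]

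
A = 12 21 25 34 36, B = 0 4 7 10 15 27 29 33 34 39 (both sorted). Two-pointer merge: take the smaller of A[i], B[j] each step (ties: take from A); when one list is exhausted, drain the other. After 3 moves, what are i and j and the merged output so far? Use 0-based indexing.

i=0 j=0: A[i]=12>B[j]=0 take 0, j++
i=0 j=1: A[i]=12>B[j]=4 take 4, j++
i=0 j=2: A[i]=12>B[j]=7 take 7, j++

i=0, j=3, merged so far=[0, 4, 7]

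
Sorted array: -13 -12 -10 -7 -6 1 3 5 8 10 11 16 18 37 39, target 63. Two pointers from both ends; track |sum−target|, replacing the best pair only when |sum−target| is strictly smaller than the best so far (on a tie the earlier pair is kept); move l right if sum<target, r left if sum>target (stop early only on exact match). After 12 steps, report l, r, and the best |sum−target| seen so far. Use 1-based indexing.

l=1 r=15: -13+39=26 d=37 *, l++
l=2 r=15: -12+39=27 d=36 *, l++
l=3 r=15: -10+39=29 d=34 *, l++
l=4 r=15: -7+39=32 d=31 *, l++
l=5 r=15: -6+39=33 d=30 *, l++
l=6 r=15: 1+39=40 d=23 *, l++
l=7 r=15: 3+39=42 d=21 *, l++
l=8 r=15: 5+39=44 d=19 *, l++
l=9 r=15: 8+39=47 d=16 *, l++
l=10 r=15: 10+39=49 d=14 *, l++
l=11 r=15: 11+39=50 d=13 *, l++
l=12 r=15: 16+39=55 d=8 *, l++

l=13, r=15, best |Δ|=8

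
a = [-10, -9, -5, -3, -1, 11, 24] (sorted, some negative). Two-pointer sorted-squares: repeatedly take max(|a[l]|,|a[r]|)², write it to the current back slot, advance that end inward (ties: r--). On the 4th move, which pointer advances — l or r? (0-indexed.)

l

[0,6] |-10|<=|24| out[6]=576 → r--
[0,5] |-10|<=|11| out[5]=121 → r--
[0,4] |-10|>|-1| out[4]=100 → l++
[1,4] |-9|>|-1| out[3]=81 → l++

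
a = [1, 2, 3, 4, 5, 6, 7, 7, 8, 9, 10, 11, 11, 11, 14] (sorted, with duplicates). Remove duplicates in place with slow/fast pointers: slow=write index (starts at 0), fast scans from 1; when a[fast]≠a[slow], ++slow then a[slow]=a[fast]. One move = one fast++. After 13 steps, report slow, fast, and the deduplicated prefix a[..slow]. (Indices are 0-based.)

slow=0 fast=1: a[fast]=2≠a[slow]=1 write a[1]=2, slow++,fast++
slow=1 fast=2: a[fast]=3≠a[slow]=2 write a[2]=3, slow++,fast++
slow=2 fast=3: a[fast]=4≠a[slow]=3 write a[3]=4, slow++,fast++
slow=3 fast=4: a[fast]=5≠a[slow]=4 write a[4]=5, slow++,fast++
slow=4 fast=5: a[fast]=6≠a[slow]=5 write a[5]=6, slow++,fast++
slow=5 fast=6: a[fast]=7≠a[slow]=6 write a[6]=7, slow++,fast++
slow=6 fast=7: a[fast]=7=a[slow] dup, fast++
slow=6 fast=8: a[fast]=8≠a[slow]=7 write a[7]=8, slow++,fast++
slow=7 fast=9: a[fast]=9≠a[slow]=8 write a[8]=9, slow++,fast++
slow=8 fast=10: a[fast]=10≠a[slow]=9 write a[9]=10, slow++,fast++
slow=9 fast=11: a[fast]=11≠a[slow]=10 write a[10]=11, slow++,fast++
slow=10 fast=12: a[fast]=11=a[slow] dup, fast++
slow=10 fast=13: a[fast]=11=a[slow] dup, fast++

slow=10, fast=14, prefix=[1, 2, 3, 4, 5, 6, 7, 8, 9, 10, 11]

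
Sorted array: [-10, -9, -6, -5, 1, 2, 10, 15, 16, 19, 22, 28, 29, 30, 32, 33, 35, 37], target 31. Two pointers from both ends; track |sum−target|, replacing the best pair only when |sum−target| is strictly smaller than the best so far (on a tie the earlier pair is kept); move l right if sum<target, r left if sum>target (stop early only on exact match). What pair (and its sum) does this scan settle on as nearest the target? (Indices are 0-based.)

l=0 r=17: -10+37=27 d=4 *, l++
l=1 r=17: -9+37=28 d=3 *, l++
l=2 r=17: -6+37=31 d=0 *, stop

pair (-6, 37) with sum 31 (|Δ|=0)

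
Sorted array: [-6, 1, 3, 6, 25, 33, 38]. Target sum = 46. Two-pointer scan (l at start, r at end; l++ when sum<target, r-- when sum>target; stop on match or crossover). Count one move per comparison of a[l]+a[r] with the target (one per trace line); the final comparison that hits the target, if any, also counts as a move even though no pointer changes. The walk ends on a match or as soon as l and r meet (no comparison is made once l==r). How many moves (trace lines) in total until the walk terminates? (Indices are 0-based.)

6 moves

[0,6] -6+38=32 <46 → l++
[1,6] 1+38=39 <46 → l++
[2,6] 3+38=41 <46 → l++
[3,6] 6+38=44 <46 → l++
[4,6] 25+38=63 >46 → r--
[4,5] 25+33=58 >46 → r--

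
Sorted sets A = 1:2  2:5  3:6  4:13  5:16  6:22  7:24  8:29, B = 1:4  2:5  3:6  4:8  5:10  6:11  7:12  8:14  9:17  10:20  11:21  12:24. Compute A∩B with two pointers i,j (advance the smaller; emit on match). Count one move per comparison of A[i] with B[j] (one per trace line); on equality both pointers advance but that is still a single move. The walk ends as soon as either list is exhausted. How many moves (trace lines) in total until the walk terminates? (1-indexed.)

i=1 j=1: 2<4, i++
i=2 j=1: 5>4, j++
i=2 j=2: 5==5 emit, i++,j++
i=3 j=3: 6==6 emit, i++,j++
i=4 j=4: 13>8, j++
i=4 j=5: 13>10, j++
i=4 j=6: 13>11, j++
i=4 j=7: 13>12, j++
i=4 j=8: 13<14, i++
i=5 j=8: 16>14, j++
i=5 j=9: 16<17, i++
i=6 j=9: 22>17, j++
i=6 j=10: 22>20, j++
i=6 j=11: 22>21, j++
i=6 j=12: 22<24, i++
i=7 j=12: 24==24 emit, i++,j++

16 moves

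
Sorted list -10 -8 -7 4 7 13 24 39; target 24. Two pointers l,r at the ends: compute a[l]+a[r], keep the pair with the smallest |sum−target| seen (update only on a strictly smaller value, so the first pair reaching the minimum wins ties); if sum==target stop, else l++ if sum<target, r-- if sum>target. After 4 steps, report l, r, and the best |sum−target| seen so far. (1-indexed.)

l=4, r=7, best |Δ|=5

l=1 r=8: -10+39=29 d=5 *, r--
l=1 r=7: -10+24=14 d=10, l++
l=2 r=7: -8+24=16 d=8, l++
l=3 r=7: -7+24=17 d=7, l++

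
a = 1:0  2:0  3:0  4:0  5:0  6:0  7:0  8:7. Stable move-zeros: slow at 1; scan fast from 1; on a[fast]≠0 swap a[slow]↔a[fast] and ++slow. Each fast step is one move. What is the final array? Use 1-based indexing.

(s=1,f=1) a[fast]=0 → fast++
(s=1,f=2) a[fast]=0 → fast++
(s=1,f=3) a[fast]=0 → fast++
(s=1,f=4) a[fast]=0 → fast++
(s=1,f=5) a[fast]=0 → fast++
(s=1,f=6) a[fast]=0 → fast++
(s=1,f=7) a[fast]=0 → fast++
(s=1,f=8) a[fast]=7≠0 swap→a[1]=7 → slow++,fast++

[7, 0, 0, 0, 0, 0, 0, 0]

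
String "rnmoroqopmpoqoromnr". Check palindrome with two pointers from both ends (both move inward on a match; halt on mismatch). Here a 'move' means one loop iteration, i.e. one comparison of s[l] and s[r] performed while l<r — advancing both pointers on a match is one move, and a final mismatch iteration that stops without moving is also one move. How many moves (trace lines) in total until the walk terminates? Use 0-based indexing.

l=0 r=18: 'r'=='r', l++,r--
l=1 r=17: 'n'=='n', l++,r--
l=2 r=16: 'm'=='m', l++,r--
l=3 r=15: 'o'=='o', l++,r--
l=4 r=14: 'r'=='r', l++,r--
l=5 r=13: 'o'=='o', l++,r--
l=6 r=12: 'q'=='q', l++,r--
l=7 r=11: 'o'=='o', l++,r--
l=8 r=10: 'p'=='p', l++,r--

9 moves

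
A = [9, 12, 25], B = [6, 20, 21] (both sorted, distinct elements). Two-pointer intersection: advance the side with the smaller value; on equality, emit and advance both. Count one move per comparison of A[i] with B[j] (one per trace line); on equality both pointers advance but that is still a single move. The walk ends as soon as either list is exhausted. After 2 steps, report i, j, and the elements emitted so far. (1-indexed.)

i=2, j=2, emitted=[]

i=1 j=1: 9>6, j++
i=1 j=2: 9<20, i++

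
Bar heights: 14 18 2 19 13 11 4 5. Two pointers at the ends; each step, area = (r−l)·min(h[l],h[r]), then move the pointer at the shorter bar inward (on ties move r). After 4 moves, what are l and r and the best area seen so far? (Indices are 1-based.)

l=1, r=4, best area=55

[1,8] min(14,5)*7=35 best=35 * → r--
[1,7] min(14,4)*6=24 best=35 → r--
[1,6] min(14,11)*5=55 best=55 * → r--
[1,5] min(14,13)*4=52 best=55 → r--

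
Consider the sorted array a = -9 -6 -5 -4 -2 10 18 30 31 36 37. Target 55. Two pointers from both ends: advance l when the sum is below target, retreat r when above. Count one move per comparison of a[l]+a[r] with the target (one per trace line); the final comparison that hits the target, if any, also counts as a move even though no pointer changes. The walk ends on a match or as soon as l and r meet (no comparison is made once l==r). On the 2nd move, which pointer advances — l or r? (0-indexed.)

[0,10] -9+37=28 <55 → l++
[1,10] -6+37=31 <55 → l++

l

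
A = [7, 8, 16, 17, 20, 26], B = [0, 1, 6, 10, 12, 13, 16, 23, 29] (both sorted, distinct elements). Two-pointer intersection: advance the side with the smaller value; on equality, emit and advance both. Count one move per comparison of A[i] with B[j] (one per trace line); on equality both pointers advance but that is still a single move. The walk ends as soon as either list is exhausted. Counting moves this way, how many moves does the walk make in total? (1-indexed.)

[i=1,j=1] 7>0 → j++
[i=1,j=2] 7>1 → j++
[i=1,j=3] 7>6 → j++
[i=1,j=4] 7<10 → i++
[i=2,j=4] 8<10 → i++
[i=3,j=4] 16>10 → j++
[i=3,j=5] 16>12 → j++
[i=3,j=6] 16>13 → j++
[i=3,j=7] 16==16 emit → i++,j++
[i=4,j=8] 17<23 → i++
[i=5,j=8] 20<23 → i++
[i=6,j=8] 26>23 → j++
[i=6,j=9] 26<29 → i++

13 moves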